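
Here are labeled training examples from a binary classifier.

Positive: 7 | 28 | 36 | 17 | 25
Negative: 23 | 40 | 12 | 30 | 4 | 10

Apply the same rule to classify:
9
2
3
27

Positive, Negative, Negative, Positive

Every 'Positive' example satisfies: digit sum ≥ 6. None of the 'Negative' examples do.
9 → digit sum 9 → Positive.
2 → digit sum 2 → Negative.
3 → digit sum 3 → Negative.
27 → digit sum 2+7 = 9 → Positive.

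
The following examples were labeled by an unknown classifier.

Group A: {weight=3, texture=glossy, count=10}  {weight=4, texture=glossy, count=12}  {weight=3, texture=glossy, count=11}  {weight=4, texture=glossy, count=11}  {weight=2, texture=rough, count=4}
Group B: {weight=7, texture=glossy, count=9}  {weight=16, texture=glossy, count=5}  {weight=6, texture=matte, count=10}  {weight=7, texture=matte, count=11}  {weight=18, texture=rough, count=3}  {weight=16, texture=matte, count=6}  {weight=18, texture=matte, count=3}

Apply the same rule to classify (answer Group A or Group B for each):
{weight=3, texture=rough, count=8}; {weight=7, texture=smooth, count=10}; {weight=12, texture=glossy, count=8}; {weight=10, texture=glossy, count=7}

Group A, Group B, Group B, Group B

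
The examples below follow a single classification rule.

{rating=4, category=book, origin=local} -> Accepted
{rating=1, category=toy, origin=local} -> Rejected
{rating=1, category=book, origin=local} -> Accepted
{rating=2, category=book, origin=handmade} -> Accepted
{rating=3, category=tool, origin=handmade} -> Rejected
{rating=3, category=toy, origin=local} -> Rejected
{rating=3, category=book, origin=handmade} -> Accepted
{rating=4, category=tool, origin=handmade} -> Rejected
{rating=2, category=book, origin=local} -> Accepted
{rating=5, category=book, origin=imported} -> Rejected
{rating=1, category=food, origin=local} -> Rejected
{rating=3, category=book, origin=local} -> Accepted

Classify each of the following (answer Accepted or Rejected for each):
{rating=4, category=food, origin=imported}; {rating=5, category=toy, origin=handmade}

Every 'Accepted' example satisfies: category is book AND rating ≤ 4. None of the 'Rejected' examples do.

Rejected, Rejected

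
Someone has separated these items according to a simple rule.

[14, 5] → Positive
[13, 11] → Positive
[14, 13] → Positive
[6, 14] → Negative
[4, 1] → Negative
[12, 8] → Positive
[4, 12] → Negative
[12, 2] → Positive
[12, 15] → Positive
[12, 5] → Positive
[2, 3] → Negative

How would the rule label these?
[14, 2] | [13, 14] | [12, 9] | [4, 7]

Positive, Positive, Positive, Negative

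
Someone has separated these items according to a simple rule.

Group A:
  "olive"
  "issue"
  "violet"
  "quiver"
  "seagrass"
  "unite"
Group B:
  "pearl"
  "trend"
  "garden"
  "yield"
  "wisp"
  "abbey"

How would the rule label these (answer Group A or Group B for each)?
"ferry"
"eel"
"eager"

The pattern is that an item is 'Group A' exactly when: has ≥ 3 vowels.
"ferry": Group B (1 vowel).
"eel": Group B (2 vowels).
"eager": Group A (3 vowels).

Group B, Group B, Group A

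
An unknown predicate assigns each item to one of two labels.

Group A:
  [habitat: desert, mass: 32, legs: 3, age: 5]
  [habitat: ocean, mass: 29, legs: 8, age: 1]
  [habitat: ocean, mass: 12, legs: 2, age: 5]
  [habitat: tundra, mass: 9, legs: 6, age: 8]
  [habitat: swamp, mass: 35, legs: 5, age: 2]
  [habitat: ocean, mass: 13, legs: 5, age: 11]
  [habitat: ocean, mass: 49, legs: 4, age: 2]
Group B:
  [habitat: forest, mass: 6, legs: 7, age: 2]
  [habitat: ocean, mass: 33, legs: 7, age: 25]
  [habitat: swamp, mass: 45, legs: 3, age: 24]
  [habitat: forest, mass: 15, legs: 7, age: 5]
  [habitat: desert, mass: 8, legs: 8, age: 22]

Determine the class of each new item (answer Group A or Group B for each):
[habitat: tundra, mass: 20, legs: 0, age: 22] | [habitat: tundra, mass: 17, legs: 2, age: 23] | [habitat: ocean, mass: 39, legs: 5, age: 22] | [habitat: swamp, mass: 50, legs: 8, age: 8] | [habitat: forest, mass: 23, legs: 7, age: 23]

The pattern is that an item is 'Group A' exactly when: age ≤ 11 AND legs ≠ 7.
[habitat: tundra, mass: 20, legs: 0, age: 22]: age = 22, legs = 0 — does not satisfy this, so Group B. [habitat: tundra, mass: 17, legs: 2, age: 23]: age = 23, legs = 2 — does not satisfy this, so Group B. [habitat: ocean, mass: 39, legs: 5, age: 22]: age = 22, legs = 5 — does not satisfy this, so Group B. [habitat: swamp, mass: 50, legs: 8, age: 8]: age = 8, legs = 8 — passes, so Group A. [habitat: forest, mass: 23, legs: 7, age: 23]: age = 23, legs = 7 — does not satisfy this, so Group B.

Group B, Group B, Group B, Group A, Group B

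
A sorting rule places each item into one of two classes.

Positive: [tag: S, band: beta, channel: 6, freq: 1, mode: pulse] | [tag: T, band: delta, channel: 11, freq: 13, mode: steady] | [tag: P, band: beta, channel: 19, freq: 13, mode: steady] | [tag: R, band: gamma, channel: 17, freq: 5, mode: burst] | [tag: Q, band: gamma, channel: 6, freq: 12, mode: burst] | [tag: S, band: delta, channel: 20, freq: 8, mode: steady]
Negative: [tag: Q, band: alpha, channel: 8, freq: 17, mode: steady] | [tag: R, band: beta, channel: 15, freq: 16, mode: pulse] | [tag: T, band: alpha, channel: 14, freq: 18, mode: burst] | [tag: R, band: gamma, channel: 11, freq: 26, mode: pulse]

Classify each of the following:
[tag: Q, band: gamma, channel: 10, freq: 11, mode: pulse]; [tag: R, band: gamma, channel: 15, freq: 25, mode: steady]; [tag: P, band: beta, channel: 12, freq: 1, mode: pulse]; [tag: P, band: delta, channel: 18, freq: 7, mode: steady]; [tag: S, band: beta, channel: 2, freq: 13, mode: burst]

Positive, Negative, Positive, Positive, Positive

The simplest hypothesis consistent with all the labels is: freq ≤ 13.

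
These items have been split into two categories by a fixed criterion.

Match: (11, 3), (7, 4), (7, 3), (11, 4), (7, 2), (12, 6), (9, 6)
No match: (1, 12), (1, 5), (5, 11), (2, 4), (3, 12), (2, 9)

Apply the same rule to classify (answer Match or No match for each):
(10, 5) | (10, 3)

Match, Match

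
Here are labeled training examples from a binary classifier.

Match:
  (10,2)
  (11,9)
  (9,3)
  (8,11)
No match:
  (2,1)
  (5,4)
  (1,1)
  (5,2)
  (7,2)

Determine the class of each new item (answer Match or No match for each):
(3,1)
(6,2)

A rule that fits every label: sum ≥ 12 — true of each 'Match' example, false of each 'No match' one.

No match, No match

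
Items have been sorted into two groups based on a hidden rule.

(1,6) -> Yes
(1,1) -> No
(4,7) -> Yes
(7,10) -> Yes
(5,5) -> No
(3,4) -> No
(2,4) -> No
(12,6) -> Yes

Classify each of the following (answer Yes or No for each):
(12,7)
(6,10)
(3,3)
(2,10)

The pattern is that an item is 'Yes' exactly when: second ≥ 6.

Yes, Yes, No, Yes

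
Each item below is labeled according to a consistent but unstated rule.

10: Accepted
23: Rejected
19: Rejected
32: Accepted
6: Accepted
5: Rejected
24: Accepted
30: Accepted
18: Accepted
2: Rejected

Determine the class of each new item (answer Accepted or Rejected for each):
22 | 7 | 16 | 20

Accepted, Rejected, Accepted, Accepted

The common property of the 'Accepted' items is: not prime. No 'Rejected' item has it.
Accepted: 22, since 22 = 2·11. Rejected: 7, since 7 is prime. Accepted: 16, since 16 = 2·8. Accepted: 20, since 20 = 2·10.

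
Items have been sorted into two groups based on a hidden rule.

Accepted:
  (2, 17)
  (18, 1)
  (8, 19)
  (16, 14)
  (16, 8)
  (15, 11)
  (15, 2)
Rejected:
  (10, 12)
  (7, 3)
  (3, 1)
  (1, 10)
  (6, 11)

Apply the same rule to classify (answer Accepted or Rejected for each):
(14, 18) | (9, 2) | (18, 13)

Accepted, Rejected, Accepted

One predicate separates the groups cleanly: max ≥ 14.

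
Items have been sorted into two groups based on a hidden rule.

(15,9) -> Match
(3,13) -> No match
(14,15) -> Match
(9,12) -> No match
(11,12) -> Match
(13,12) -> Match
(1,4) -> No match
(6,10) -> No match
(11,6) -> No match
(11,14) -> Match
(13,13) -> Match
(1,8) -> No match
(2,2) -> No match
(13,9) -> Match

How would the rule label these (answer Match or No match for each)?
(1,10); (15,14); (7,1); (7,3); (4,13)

All 'Match' examples share one property — sum ≥ 22 — and every 'No match' example lacks it.

No match, Match, No match, No match, No match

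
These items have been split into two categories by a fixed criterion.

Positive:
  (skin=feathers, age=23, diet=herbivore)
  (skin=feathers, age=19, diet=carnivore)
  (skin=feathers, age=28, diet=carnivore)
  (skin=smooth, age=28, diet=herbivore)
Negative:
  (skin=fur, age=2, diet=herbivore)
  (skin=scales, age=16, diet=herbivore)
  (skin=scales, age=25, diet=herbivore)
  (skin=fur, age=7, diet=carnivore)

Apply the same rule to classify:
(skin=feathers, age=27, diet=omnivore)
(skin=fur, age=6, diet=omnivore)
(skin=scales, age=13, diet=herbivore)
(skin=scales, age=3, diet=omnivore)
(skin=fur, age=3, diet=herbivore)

The rule appears to be: skin is feathers OR skin is smooth.
(skin=feathers, age=27, diet=omnivore) — skin is feathers, hence Positive.
(skin=fur, age=6, diet=omnivore) — skin is fur, hence Negative.
(skin=scales, age=13, diet=herbivore) — skin is scales, hence Negative.
(skin=scales, age=3, diet=omnivore) — skin is scales, hence Negative.
(skin=fur, age=3, diet=herbivore) — skin is fur, hence Negative.

Positive, Negative, Negative, Negative, Negative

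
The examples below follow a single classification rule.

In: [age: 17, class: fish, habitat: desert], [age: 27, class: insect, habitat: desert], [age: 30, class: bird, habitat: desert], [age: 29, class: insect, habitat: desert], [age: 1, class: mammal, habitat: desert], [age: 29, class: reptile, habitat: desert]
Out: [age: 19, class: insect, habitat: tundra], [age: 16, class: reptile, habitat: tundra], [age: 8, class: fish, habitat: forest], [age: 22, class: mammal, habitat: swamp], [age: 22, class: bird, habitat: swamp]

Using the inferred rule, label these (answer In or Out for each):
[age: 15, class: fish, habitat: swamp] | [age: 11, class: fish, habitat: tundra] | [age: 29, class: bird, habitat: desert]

Out, Out, In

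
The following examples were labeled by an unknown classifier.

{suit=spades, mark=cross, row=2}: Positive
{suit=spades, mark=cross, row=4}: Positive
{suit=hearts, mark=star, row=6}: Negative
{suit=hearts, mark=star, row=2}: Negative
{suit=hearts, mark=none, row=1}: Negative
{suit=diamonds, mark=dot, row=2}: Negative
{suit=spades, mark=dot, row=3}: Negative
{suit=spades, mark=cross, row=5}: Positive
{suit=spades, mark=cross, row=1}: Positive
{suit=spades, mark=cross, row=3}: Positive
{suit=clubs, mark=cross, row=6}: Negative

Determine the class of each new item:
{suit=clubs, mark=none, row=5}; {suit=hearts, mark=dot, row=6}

'Positive' ⟺ suit is spades AND mark is cross.
{suit=clubs, mark=none, row=5} — suit is clubs, mark is none, hence Negative. {suit=hearts, mark=dot, row=6} — suit is hearts, mark is dot, hence Negative.

Negative, Negative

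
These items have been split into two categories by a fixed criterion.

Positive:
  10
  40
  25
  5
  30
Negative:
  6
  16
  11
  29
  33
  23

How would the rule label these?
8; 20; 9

Negative, Positive, Negative

Every 'Positive' example satisfies: multiple of 5. None of the 'Negative' examples do.
8 → 8 = 5·1 + 3 → Negative. 20 → 20 = 5·4 → Positive. 9 → 9 = 5·1 + 4 → Negative.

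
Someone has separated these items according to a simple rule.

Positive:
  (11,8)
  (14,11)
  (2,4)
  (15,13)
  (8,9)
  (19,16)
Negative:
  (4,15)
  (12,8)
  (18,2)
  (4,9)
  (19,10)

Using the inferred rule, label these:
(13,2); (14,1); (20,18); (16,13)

'Positive' ⟺ |first − second| ≤ 3.

Negative, Negative, Positive, Positive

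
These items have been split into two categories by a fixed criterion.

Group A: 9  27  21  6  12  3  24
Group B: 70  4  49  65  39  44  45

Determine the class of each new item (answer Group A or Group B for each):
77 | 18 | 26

'Group A' ⟺ multiple of 3 AND at most 27.
77 — 77 = 3·25 + 2, 77 > 27, hence Group B. 18 — 18 = 3·6, 18 ≤ 27, hence Group A. 26 — 26 = 3·8 + 2, 26 ≤ 27, hence Group B.

Group B, Group A, Group B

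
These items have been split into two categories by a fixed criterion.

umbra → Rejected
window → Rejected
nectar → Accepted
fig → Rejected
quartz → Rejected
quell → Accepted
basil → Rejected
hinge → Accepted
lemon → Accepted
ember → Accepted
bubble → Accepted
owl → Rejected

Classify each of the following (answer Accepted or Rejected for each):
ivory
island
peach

The classifier is using: contains 'e'.

Rejected, Rejected, Accepted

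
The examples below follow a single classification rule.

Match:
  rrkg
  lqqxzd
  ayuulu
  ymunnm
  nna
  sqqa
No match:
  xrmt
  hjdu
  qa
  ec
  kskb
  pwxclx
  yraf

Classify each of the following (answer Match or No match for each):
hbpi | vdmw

A rule that fits every label: has a double letter — true of each 'Match' example, false of each 'No match' one.
hbpi — no doubled letter, hence No match.
vdmw — no doubled letter, hence No match.

No match, No match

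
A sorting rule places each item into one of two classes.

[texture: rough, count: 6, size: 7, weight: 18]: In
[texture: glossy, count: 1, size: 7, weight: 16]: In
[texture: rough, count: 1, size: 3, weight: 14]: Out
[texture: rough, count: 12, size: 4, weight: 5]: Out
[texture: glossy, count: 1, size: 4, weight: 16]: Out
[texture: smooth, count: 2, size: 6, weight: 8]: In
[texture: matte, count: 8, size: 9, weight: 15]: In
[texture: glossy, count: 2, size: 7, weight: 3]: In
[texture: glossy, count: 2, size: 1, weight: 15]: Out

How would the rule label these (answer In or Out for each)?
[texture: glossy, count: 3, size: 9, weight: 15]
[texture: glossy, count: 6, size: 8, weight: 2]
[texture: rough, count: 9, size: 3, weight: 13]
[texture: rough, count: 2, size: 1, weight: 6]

The classifier is using: size ≥ 6.

In, In, Out, Out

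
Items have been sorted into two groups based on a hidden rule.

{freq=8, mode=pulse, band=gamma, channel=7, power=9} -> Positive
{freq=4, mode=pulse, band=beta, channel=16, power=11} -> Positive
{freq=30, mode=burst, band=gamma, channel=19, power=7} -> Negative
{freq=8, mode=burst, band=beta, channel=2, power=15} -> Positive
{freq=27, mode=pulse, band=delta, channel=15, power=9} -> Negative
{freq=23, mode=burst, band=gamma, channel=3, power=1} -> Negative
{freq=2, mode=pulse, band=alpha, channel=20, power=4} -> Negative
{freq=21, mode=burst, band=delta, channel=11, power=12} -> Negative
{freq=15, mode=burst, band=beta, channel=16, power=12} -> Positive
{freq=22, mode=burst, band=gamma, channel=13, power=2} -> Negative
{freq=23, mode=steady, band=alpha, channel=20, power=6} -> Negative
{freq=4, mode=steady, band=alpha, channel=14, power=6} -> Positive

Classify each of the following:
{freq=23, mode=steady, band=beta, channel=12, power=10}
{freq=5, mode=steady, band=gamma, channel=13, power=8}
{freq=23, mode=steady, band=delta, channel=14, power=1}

Negative, Positive, Negative

The rule appears to be: freq ≥ 4 AND freq ≤ 15.
{freq=23, mode=steady, band=beta, channel=12, power=10}: Negative (freq = 23).
{freq=5, mode=steady, band=gamma, channel=13, power=8}: Positive (freq = 5).
{freq=23, mode=steady, band=delta, channel=14, power=1}: Negative (freq = 23).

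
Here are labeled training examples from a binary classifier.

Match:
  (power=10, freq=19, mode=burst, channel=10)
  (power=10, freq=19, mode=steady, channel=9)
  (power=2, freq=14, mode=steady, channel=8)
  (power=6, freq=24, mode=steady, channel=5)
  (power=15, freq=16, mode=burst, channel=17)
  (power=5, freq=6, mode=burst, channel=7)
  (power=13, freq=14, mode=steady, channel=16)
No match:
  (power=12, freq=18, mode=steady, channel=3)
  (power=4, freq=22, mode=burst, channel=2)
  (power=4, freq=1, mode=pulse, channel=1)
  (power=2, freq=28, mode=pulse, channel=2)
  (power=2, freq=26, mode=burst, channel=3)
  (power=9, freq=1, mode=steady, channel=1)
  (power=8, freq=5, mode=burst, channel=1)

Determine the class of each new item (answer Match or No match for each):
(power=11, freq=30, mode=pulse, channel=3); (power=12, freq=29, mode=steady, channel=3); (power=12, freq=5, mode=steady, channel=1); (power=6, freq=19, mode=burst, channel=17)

The classifier is using: channel ≥ 5.

No match, No match, No match, Match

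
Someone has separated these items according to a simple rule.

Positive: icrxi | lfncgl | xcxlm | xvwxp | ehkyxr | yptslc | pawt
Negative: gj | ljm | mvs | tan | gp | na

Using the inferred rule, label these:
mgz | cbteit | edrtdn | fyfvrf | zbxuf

The simplest hypothesis consistent with all the labels is: length ≥ 4.
mgz: Negative (length 3).
cbteit: Positive (length 6).
edrtdn: Positive (length 6).
fyfvrf: Positive (length 6).
zbxuf: Positive (length 5).

Negative, Positive, Positive, Positive, Positive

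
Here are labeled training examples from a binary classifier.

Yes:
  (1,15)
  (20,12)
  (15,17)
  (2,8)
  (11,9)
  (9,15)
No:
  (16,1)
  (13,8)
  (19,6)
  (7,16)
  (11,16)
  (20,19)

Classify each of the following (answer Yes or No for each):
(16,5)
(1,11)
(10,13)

No, Yes, No

Looking at the examples, the only property every 'Yes' case has and every 'No' case lacks is: sum is even.
(16,5) — 16+5 = 21, hence No.
(1,11) — 1+11 = 12, hence Yes.
(10,13) — 10+13 = 23, hence No.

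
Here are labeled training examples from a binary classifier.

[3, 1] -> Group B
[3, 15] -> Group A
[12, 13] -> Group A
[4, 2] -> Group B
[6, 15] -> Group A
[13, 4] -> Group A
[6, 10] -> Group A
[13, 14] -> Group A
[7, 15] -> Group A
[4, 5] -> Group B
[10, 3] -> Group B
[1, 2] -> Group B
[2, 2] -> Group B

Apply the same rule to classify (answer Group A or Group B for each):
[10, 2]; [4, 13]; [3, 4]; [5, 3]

Group B, Group A, Group B, Group B

Rule: sum ≥ 16. This holds for each 'Group A' example and fails for each 'Group B' one.
[10, 2] → 10+2 = 12 → Group B.
[4, 13] → 4+13 = 17 → Group A.
[3, 4] → 3+4 = 7 → Group B.
[5, 3] → 5+3 = 8 → Group B.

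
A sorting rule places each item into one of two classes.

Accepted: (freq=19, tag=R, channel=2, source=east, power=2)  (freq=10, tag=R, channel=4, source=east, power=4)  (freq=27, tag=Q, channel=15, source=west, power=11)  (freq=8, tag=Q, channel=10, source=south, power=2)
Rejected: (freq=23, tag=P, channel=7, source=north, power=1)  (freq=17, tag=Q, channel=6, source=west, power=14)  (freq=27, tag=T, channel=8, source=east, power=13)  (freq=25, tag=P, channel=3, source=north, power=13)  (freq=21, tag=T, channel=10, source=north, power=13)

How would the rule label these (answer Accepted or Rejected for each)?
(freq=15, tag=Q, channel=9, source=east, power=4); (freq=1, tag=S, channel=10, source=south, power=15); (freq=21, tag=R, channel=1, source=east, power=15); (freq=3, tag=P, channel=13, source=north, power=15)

The rule appears to be: power ≥ 2 AND power ≤ 11.
(freq=15, tag=Q, channel=9, source=east, power=4) — power = 4, hence Accepted. (freq=1, tag=S, channel=10, source=south, power=15) — power = 15, hence Rejected. (freq=21, tag=R, channel=1, source=east, power=15) — power = 15, hence Rejected. (freq=3, tag=P, channel=13, source=north, power=15) — power = 15, hence Rejected.

Accepted, Rejected, Rejected, Rejected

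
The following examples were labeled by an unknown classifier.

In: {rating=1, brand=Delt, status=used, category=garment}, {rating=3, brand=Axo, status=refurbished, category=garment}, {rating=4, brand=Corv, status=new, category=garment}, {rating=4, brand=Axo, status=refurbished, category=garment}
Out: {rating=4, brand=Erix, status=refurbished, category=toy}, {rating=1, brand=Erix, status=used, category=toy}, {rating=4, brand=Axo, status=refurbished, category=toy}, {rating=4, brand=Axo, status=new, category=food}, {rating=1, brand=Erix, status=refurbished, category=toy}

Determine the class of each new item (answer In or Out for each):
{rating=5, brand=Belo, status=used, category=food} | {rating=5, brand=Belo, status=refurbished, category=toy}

Out, Out

Rule: category is garment. This holds for each 'In' example and fails for each 'Out' one.
{rating=5, brand=Belo, status=used, category=food} → category is food → Out. {rating=5, brand=Belo, status=refurbished, category=toy} → category is toy → Out.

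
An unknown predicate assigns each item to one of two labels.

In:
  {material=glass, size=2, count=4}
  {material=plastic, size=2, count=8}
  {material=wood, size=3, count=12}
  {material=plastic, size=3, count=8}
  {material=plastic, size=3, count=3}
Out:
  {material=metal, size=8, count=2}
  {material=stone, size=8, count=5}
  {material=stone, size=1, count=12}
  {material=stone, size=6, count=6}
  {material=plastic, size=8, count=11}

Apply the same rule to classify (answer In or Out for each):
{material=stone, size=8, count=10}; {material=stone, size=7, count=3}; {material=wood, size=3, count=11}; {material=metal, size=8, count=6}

Out, Out, In, Out

One predicate separates the groups cleanly: size ≥ 2 AND size ≤ 3.
{material=stone, size=8, count=10}: Out (size = 8).
{material=stone, size=7, count=3}: Out (size = 7).
{material=wood, size=3, count=11}: In (size = 3).
{material=metal, size=8, count=6}: Out (size = 8).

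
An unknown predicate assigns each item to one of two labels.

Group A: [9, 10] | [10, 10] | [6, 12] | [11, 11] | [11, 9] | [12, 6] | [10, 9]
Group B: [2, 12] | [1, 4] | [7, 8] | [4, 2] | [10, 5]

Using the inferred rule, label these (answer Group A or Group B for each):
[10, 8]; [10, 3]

The pattern is that an item is 'Group A' exactly when: sum ≥ 18.
[10, 8]: 10+8 = 18, qualifies → Group A. [10, 3]: 10+3 = 13, doesn't qualify → Group B.

Group A, Group B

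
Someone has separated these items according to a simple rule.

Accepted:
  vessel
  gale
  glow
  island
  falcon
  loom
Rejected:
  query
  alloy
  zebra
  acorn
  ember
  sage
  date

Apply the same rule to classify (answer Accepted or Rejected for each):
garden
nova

Rejected, Rejected

One predicate separates the groups cleanly: even length AND contains 'l'.
garden: length 6, no 'l', doesn't qualify → Rejected.
nova: length 4, no 'l', doesn't qualify → Rejected.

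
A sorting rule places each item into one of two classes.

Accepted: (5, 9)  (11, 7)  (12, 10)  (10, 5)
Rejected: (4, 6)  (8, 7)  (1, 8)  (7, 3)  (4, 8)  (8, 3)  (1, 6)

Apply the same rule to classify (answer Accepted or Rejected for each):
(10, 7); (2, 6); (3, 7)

One predicate separates the groups cleanly: max ≥ 9.
Accepted: (10, 7), since max 10. Rejected: (2, 6), since max 6. Rejected: (3, 7), since max 7.

Accepted, Rejected, Rejected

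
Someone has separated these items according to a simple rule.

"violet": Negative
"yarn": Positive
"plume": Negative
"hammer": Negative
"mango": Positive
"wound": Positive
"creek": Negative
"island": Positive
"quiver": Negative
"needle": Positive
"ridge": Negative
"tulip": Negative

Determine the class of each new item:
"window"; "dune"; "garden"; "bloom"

Positive, Positive, Positive, Negative

The classifier is using: contains 'n'.
"window": has 'n' — matches, so Positive. "dune": has 'n' — matches, so Positive. "garden": has 'n' — matches, so Positive. "bloom": no 'n' — does not fit, so Negative.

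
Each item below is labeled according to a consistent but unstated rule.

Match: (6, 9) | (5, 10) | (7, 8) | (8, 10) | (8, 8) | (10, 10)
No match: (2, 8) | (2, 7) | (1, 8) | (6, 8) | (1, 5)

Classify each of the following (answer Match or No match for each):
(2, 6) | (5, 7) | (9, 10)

No match, No match, Match

The distinguishing property — sum ≥ 15 — holds for all the 'Match' cases and none of the 'No match' cases.
(2, 6) — 2+6 = 8, hence No match. (5, 7) — 5+7 = 12, hence No match. (9, 10) — 9+10 = 19, hence Match.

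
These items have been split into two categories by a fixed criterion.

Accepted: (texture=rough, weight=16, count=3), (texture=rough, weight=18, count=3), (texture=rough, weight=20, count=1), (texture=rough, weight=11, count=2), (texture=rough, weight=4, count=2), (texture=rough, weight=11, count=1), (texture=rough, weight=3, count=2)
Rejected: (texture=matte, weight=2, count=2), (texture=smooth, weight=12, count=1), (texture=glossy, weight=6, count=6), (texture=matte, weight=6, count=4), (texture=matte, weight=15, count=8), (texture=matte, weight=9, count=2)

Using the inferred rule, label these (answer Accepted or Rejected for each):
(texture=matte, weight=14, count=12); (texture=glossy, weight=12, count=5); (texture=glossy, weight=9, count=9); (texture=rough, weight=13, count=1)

Rejected, Rejected, Rejected, Accepted

Every 'Accepted' example satisfies: texture is rough. None of the 'Rejected' examples do.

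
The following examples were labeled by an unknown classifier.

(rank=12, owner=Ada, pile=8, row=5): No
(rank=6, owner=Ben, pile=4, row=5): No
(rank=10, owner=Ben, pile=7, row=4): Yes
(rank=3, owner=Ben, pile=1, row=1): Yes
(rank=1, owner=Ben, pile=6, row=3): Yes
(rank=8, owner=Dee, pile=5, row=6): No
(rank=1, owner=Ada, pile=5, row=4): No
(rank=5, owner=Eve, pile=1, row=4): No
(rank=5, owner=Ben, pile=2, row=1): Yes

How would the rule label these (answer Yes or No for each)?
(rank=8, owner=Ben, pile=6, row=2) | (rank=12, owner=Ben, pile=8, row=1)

One predicate separates the groups cleanly: owner is Ben AND row ≤ 4.
(rank=8, owner=Ben, pile=6, row=2): Yes (owner is Ben, row = 2).
(rank=12, owner=Ben, pile=8, row=1): Yes (owner is Ben, row = 1).

Yes, Yes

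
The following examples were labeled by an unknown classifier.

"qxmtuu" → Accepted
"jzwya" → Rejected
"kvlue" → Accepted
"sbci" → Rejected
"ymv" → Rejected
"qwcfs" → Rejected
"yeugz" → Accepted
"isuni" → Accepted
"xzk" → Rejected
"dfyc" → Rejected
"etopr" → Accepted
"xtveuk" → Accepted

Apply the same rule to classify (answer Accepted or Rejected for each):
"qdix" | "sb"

Rule: has ≥ 2 vowels. This holds for each 'Accepted' example and fails for each 'Rejected' one.
"qdix": 1 vowel, doesn't qualify → Rejected. "sb": 0 vowels, doesn't qualify → Rejected.

Rejected, Rejected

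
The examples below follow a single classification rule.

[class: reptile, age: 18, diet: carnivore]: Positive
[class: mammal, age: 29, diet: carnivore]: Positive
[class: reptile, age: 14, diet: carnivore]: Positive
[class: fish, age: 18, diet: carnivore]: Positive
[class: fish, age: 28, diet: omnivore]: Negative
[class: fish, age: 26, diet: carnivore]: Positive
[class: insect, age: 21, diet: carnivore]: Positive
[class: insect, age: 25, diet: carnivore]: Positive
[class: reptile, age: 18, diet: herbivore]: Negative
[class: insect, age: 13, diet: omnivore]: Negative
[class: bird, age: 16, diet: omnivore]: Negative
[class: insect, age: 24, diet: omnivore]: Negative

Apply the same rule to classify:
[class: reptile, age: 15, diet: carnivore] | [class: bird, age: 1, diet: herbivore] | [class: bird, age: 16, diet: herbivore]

The distinguishing property — diet is carnivore — holds for all the 'Positive' cases and none of the 'Negative' cases.

Positive, Negative, Negative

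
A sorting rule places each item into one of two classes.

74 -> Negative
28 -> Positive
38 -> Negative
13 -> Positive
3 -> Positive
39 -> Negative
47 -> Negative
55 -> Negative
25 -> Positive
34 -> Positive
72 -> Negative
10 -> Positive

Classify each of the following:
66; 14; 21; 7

Negative, Positive, Positive, Positive

Every 'Positive' example satisfies: at most 34. None of the 'Negative' examples do.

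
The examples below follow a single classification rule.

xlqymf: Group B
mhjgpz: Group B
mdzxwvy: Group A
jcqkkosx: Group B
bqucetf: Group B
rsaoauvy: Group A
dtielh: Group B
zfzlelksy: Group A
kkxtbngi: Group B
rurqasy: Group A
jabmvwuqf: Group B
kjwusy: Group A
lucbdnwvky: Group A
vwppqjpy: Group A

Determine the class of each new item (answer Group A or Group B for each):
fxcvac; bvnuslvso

Group B, Group B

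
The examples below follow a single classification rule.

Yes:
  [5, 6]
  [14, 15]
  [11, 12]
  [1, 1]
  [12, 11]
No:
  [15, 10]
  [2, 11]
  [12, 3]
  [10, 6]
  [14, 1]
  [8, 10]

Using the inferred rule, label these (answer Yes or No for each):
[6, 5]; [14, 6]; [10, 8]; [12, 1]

The classifier is using: |first − second| ≤ 1.

Yes, No, No, No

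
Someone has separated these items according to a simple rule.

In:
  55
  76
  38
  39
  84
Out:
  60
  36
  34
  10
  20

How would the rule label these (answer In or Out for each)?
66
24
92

In, Out, In

One predicate separates the groups cleanly: digit sum ≥ 10.
66 → digit sum 6+6 = 12 → In.
24 → digit sum 2+4 = 6 → Out.
92 → digit sum 9+2 = 11 → In.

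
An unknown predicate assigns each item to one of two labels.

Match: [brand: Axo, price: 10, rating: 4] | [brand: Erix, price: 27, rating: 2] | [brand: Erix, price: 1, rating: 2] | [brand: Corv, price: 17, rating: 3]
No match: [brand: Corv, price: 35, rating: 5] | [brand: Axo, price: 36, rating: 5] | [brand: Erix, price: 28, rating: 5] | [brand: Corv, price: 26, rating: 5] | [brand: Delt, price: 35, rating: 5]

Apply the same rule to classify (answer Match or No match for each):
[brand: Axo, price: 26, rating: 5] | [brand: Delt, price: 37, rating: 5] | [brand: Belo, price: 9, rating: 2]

No match, No match, Match

The pattern is that an item is 'Match' exactly when: rating ≤ 4.
[brand: Axo, price: 26, rating: 5]: rating = 5, does not fit → No match. [brand: Delt, price: 37, rating: 5]: rating = 5, does not fit → No match. [brand: Belo, price: 9, rating: 2]: rating = 2, passes → Match.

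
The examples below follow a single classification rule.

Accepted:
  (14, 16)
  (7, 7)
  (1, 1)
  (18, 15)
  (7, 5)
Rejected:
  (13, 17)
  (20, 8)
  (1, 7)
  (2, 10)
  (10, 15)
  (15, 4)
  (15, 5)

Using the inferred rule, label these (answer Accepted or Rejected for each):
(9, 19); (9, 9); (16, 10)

The common property of the 'Accepted' items is: |first − second| ≤ 3. No 'Rejected' item has it.
(9, 19): |9−19| = 10 — does not pass, so Rejected.
(9, 9): |9−9| = 0 — qualifies, so Accepted.
(16, 10): |16−10| = 6 — does not pass, so Rejected.

Rejected, Accepted, Rejected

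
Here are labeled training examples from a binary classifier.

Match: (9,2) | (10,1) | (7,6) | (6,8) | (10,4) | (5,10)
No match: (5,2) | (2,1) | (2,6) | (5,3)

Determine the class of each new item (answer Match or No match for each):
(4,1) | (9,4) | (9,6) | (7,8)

'Match' ⟺ sum ≥ 11.
No match: (4,1), since 4+1 = 5.
Match: (9,4), since 9+4 = 13.
Match: (9,6), since 9+6 = 15.
Match: (7,8), since 7+8 = 15.

No match, Match, Match, Match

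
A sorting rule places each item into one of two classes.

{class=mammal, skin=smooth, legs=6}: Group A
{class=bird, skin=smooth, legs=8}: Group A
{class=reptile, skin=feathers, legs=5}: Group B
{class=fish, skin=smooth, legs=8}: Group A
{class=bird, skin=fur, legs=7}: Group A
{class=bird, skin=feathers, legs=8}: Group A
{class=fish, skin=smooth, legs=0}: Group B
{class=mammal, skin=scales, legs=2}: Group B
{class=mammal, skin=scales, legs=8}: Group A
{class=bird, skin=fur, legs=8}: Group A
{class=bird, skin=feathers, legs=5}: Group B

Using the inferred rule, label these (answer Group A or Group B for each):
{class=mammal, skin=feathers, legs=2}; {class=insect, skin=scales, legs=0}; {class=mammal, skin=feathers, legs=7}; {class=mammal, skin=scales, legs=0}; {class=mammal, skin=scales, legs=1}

All 'Group A' examples share one property — legs ≥ 6 — and every 'Group B' example lacks it.
{class=mammal, skin=feathers, legs=2}: legs = 2 — doesn't qualify, so Group B. {class=insect, skin=scales, legs=0}: legs = 0 — doesn't qualify, so Group B. {class=mammal, skin=feathers, legs=7}: legs = 7 — meets the rule, so Group A. {class=mammal, skin=scales, legs=0}: legs = 0 — doesn't qualify, so Group B. {class=mammal, skin=scales, legs=1}: legs = 1 — doesn't qualify, so Group B.

Group B, Group B, Group A, Group B, Group B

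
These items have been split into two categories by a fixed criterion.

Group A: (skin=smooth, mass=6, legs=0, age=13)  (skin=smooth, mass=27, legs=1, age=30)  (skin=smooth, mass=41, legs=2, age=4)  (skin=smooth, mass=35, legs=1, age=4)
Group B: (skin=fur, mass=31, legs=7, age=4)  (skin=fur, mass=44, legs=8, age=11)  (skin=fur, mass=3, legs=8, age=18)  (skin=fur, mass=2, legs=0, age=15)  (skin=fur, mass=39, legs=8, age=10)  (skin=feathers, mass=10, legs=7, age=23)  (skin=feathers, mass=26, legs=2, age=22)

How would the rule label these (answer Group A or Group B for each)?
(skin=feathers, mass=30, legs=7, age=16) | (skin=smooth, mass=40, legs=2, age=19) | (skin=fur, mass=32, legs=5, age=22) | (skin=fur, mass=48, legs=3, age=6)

Group B, Group A, Group B, Group B

All 'Group A' examples share one property — skin is smooth — and every 'Group B' example lacks it.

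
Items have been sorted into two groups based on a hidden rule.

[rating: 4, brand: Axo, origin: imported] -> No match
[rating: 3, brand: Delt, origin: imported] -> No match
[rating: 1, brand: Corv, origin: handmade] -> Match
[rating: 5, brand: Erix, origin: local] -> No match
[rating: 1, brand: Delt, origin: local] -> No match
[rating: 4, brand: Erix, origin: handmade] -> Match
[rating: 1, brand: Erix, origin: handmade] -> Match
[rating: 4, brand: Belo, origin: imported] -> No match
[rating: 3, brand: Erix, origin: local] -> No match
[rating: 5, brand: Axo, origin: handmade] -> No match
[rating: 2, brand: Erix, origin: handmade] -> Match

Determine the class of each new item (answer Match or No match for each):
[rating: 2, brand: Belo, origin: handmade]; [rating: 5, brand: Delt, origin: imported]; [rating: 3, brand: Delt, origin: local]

One predicate separates the groups cleanly: origin is handmade AND rating ≤ 4.
Match: [rating: 2, brand: Belo, origin: handmade], since origin is handmade, rating = 2. No match: [rating: 5, brand: Delt, origin: imported], since origin is imported, rating = 5. No match: [rating: 3, brand: Delt, origin: local], since origin is local, rating = 3.

Match, No match, No match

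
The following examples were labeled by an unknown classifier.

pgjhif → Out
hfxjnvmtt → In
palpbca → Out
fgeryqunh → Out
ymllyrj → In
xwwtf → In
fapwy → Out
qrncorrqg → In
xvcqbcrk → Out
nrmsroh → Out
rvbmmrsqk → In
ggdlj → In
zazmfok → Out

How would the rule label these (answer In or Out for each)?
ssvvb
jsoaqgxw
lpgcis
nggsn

In, Out, Out, In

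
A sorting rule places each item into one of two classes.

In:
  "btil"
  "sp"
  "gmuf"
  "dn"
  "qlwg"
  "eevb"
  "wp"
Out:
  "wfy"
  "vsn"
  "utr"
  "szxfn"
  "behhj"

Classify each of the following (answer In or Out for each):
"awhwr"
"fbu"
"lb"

'In' ⟺ even length.
"awhwr": length 5 — does not satisfy this, so Out. "fbu": length 3 — does not satisfy this, so Out. "lb": length 2 — qualifies, so In.

Out, Out, In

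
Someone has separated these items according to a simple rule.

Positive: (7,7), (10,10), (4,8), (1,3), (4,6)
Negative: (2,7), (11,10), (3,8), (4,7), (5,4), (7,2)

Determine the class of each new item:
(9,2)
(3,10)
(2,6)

Negative, Negative, Positive

Checking candidate rules against both groups, what survives is: sum is even.
(9,2): 9+2 = 11, doesn't match → Negative. (3,10): 3+10 = 13, doesn't match → Negative. (2,6): 2+6 = 8, qualifies → Positive.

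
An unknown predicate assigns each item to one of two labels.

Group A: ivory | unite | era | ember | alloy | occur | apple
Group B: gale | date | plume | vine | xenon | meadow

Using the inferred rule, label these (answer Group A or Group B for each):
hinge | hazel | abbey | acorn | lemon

Group B, Group B, Group A, Group A, Group B

Looking at the examples, the only property every 'Group A' case has and every 'Group B' case lacks is: starts with a vowel.
hinge: starts with 'h', does not pass → Group B. hazel: starts with 'h', does not pass → Group B. abbey: starts with 'a', meets the rule → Group A. acorn: starts with 'a', meets the rule → Group A. lemon: starts with 'l', does not pass → Group B.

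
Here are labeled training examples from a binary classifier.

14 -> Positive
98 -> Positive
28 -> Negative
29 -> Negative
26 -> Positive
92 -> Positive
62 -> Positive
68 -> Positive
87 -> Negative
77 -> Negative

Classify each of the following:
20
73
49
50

Positive, Negative, Negative, Positive

A rule that fits every label: ≡ 2 (mod 6) — true of each 'Positive' example, false of each 'Negative' one.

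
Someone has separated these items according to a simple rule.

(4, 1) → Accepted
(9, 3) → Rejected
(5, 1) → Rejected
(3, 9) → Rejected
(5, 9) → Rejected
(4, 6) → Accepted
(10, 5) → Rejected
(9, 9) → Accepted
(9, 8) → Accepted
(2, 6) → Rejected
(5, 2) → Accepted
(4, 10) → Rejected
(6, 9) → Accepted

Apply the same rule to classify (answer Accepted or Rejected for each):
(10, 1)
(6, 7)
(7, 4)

Rejected, Accepted, Accepted

The classifier is using: |first − second| ≤ 3.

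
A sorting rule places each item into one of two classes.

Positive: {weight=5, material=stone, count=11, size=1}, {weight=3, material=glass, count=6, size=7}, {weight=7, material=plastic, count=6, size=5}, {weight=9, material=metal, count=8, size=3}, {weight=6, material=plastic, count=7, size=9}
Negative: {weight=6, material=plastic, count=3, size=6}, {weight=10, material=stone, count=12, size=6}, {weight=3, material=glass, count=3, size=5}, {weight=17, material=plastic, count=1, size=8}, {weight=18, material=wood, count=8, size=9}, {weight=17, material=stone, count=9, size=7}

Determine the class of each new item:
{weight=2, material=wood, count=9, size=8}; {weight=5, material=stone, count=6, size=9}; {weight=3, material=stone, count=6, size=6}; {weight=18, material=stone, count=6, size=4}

'Positive' ⟺ count ≥ 6 AND weight ≤ 9.
{weight=2, material=wood, count=9, size=8} — count = 9, weight = 2, hence Positive. {weight=5, material=stone, count=6, size=9} — count = 6, weight = 5, hence Positive. {weight=3, material=stone, count=6, size=6} — count = 6, weight = 3, hence Positive. {weight=18, material=stone, count=6, size=4} — count = 6, weight = 18, hence Negative.

Positive, Positive, Positive, Negative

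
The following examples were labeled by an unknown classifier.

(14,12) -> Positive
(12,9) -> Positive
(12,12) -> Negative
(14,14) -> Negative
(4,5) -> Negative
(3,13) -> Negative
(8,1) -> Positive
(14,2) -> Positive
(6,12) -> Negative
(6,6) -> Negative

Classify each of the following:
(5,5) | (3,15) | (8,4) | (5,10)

Negative, Negative, Positive, Negative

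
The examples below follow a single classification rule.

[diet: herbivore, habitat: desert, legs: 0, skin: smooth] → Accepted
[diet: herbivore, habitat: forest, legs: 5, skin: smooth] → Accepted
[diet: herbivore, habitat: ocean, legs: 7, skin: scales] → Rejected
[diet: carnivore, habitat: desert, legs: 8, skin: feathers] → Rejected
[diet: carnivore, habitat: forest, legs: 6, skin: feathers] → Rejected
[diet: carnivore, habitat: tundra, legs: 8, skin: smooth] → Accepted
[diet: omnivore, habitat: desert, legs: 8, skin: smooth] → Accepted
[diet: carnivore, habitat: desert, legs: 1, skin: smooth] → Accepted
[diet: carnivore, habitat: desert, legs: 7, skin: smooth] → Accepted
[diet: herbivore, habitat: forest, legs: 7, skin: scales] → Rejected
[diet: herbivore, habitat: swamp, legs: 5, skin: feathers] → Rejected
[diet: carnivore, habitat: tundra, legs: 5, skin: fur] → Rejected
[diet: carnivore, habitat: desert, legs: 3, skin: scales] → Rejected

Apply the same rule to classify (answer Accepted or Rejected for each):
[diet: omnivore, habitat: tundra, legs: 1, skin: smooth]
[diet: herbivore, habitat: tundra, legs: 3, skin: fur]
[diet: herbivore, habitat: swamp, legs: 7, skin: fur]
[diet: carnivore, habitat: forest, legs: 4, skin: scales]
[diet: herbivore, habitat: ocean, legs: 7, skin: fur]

All 'Accepted' examples share one property — skin is smooth — and every 'Rejected' example lacks it.

Accepted, Rejected, Rejected, Rejected, Rejected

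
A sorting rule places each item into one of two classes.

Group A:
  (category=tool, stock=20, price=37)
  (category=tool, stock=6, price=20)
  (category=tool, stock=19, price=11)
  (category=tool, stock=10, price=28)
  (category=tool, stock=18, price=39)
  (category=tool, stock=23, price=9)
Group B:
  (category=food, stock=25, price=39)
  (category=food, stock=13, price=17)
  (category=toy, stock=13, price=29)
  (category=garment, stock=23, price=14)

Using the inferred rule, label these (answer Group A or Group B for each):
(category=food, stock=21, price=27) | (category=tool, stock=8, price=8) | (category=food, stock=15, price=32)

Group B, Group A, Group B

One predicate separates the groups cleanly: category is tool.
Group B: (category=food, stock=21, price=27), since category is food.
Group A: (category=tool, stock=8, price=8), since category is tool.
Group B: (category=food, stock=15, price=32), since category is food.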